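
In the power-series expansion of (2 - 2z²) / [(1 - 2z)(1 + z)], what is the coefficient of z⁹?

The denominator gives the recurrence a_n = a_(n−1) + 2a_(n−2) for n ≥ 3; the numerator fixes a_0 = 2, a_1 = 2, a_2 = 4.
Iterating: 2, 2, 4, 8, 16, 32, 64, 128, 256, 512, so a_9 = 512.

512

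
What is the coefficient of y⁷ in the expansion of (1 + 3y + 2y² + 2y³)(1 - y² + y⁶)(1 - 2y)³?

(1 + 3y + 2y² + 2y³) has coefficients 1,3,2,2 for degrees 0…3.
(1 - y² + y⁶) has coefficients 1,0,-1,0,0,0,1,0 for degrees 0…7.
Finally multiplying by (1 - 2y)³, the product of all factors after the first has coefficients 1,-6,11,-2,-12,8,1,-6 for degrees 0…7.
[y⁷] = 1·(-6) + 3·1 + 2·8 + 2·(-12) = -11.

-11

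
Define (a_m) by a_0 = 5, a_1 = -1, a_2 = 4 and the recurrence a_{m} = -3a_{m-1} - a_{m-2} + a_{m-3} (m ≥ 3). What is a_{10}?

2260

The ordinary generating function has denominator 1 + 3q + q^2 - q^3.
Iterating the recurrence: a_0,…,a_{10} = 5, -1, 4, -6, 13, -29, 68, -162, 389, -937, 2260.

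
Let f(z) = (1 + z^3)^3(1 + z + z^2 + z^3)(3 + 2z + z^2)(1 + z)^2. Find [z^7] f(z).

97

(1 + z^3)^3 has coefficients 1,0,0,3,0,0,3,0 for degrees 0…7.
(1 + z + z^2 + z^3) has coefficients 1,1,1,1,0,0,0,0 for degrees 0…7.
Multiplying by (3 + 2z + z^2) gives running coefficients 3,5,6,6,3,1,0,0 for degrees 0…7.
Finally multiplying by (1 + z)^2, the product of all factors after the first has coefficients 3,11,19,23,21,13,5,1 for degrees 0…7.
[z^7] = 1·1 + 3·21 + 3·11 = 97.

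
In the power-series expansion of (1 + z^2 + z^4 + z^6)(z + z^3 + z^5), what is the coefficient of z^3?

2

(1 + z^2 + z^4 + z^6) has coefficients 1,0,1,0 for degrees 0…3.
(z + z^3 + z^5) has coefficients 0,1,0,1 for degrees 0…3.
[z^3] = 1·1 + 1·1 = 2.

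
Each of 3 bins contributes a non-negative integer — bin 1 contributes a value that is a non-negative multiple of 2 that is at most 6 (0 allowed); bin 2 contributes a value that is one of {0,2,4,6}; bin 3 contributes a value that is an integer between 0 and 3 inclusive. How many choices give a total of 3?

3

The generating function for the choices is (1 + z^2 + z^4 + z^6)·(1 + z^2 + z^4 + z^6)·(1 + z + z^2 + z^3); the count is [z^3].
(1 + z^2 + z^4 + z^6) has coefficients 1,0,1,0 for degrees 0…3.
(1 + z^2 + z^4 + z^6) has coefficients 1,0,1,0 for degrees 0…3.
Finally multiplying by (1 + z + z^2 + z^3), the product of all factors after the first has coefficients 1,1,2,2 for degrees 0…3.
[z^3] = 1·2 + 1·1 = 3.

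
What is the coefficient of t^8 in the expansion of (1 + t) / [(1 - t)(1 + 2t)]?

86

Partial fractions give a closed form: a_n = (2/3)·1^n + (1/3)·(-2)^n.
At n = 8: a_8 = 86.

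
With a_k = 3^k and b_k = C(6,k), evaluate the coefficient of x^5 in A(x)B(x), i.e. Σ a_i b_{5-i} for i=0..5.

1365

The convolution is the t^5 coefficient of A(t)B(t).
Σ = 1·6 + 3·15 + 9·20 + 27·15 + 81·6 + 243·1 = 1365.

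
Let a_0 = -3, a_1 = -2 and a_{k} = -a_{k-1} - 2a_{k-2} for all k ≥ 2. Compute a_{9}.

The ordinary generating function has denominator 1 + q + 2q^2.
Iterating the recurrence: a_0,…,a_{9} = -3, -2, 8, -4, -12, 20, 4, -44, 36, 52.

52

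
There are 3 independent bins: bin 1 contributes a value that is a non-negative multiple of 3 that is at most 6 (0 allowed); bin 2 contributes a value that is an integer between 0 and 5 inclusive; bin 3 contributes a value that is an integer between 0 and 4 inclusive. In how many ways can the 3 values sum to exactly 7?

The generating function for the choices is (1 + y³ + y⁶)·(1 + y + y² + y³ + y⁴ + y⁵)·(1 + y + y² + y³ + y⁴); the count is [y⁷].
(1 + y³ + y⁶) has coefficients 1,0,0,1,0,0,1 for degrees 0…6.
(1 + y + y² + y³ + y⁴ + y⁵) has coefficients 1,1,1,1,1,1,0,0 for degrees 0…7.
Finally multiplying by (1 + y + y² + y³ + y⁴), the product of all factors after the first has coefficients 1,2,3,4,5,5,4,3 for degrees 0…7.
[y⁷] = 1·3 + 1·5 + 1·2 = 10.

10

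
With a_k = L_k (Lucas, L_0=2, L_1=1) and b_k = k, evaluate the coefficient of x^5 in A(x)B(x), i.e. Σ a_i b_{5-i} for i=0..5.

38

The convolution is the t^5 coefficient of A(t)B(t).
Σ = 2·5 + 1·4 + 3·3 + 4·2 + 7·1 + 11·0 = 38.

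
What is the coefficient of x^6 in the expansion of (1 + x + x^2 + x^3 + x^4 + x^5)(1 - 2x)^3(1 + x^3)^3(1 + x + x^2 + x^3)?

4

(1 + x + x^2 + x^3 + x^4 + x^5) has coefficients 1,1,1,1,1,1 for degrees 0…5.
(1 - 2x)^3 has coefficients 1,-6,12,-8,0,0,0 for degrees 0…6.
Multiplying by (1 + x^3)^3 gives running coefficients 1,-6,12,-5,-18,36,-21 for degrees 0…6.
Finally multiplying by (1 + x + x^2 + x^3), the product of all factors after the first has coefficients 1,-5,7,2,-17,25,-8 for degrees 0…6.
[x^6] = 1·(-8) + 1·25 + 1·(-17) + 1·2 + 1·7 + 1·(-5) = 4.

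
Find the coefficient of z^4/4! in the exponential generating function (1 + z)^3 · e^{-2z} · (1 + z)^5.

The EGF product rule gives c_4 = Σ_{k_1+k_2+k_3=4} C(4; k_1,k_2,k_3) · ∏ g_i(k_i), where (1+z)^3 gives the falling factorial (3)_k; e^{-2z} gives (-2)^k; (1+z)^5 gives the falling factorial (5)_k.
g_1(k) for k = 0…4: 1, 3, 6, 6, 0.
g_2(k) for k = 0…4: 1, -2, 4, -8, 16.
g_3(k) for k = 0…4: 1, 5, 20, 60, 120.
First combine the last two factors: h(k) = Σ_j C(k,j)·g_2(j)·g_3(k−j) for k = 0…4: 1, 3, 4, -8, -24.
c_4 = Σ_k C(4,k)·g_1(k)·h(4−k) = 1·1·(-24) + 4·3·(-8) + 6·6·4 + 4·6·3 = −24 − 96 + 144 + 72 = 96.

96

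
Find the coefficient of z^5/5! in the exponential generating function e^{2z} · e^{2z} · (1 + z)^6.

The EGF product rule gives c_5 = Σ_{k_1+k_2+k_3=5} C(5; k_1,k_2,k_3) · ∏ g_i(k_i), where e^{2z} gives (2)^k; e^{2z} gives (2)^k; (1+z)^6 gives the falling factorial (6)_k.
g_1(k) for k = 0…5: 1, 2, 4, 8, 16, 32.
g_2(k) for k = 0…5: 1, 2, 4, 8, 16, 32.
g_3(k) for k = 0…5: 1, 6, 30, 120, 360, 720.
First combine the last two factors: h(k) = Σ_j C(k,j)·g_2(j)·g_3(k−j) for k = 0…5: 1, 8, 58, 380, 2248, 12032.
c_5 = Σ_k C(5,k)·g_1(k)·h(5−k) = 1·1·12032 + 5·2·2248 + 10·4·380 + 10·8·58 + 5·16·8 + 1·32·1 = 12032 + 22480 + 15200 + 4640 + 640 + 32 = 55024.

55024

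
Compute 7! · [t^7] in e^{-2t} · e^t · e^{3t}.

128

The EGF product rule gives c_7 = Σ_{k_1+k_2+k_3=7} C(7; k_1,k_2,k_3) · ∏ g_i(k_i), where e^{-2t} gives (-2)^k; e^t gives (1)^k; e^{3t} gives (3)^k.
g_1(k) for k = 0…7: 1, -2, 4, -8, 16, -32, 64, -128.
g_2(k) for k = 0…7: 1, 1, 1, 1, 1, 1, 1, 1.
g_3(k) for k = 0…7: 1, 3, 9, 27, 81, 243, 729, 2187.
First combine the last two factors: h(k) = Σ_j C(k,j)·g_2(j)·g_3(k−j) for k = 0…7: 1, 4, 16, 64, 256, 1024, 4096, 16384.
c_7 = Σ_k C(7,k)·g_1(k)·h(7−k) = 1·1·16384 + 7·(-2)·4096 + 21·4·1024 + 35·(-8)·256 + 35·16·64 + 21·(-32)·16 + 7·64·4 + 1·(-128)·1 = 16384 − 57344 + 86016 − 71680 + 35840 − 10752 + 1792 − 128 = 128.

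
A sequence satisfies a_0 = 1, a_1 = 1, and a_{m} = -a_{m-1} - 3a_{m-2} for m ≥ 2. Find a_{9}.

The ordinary generating function has denominator 1 + z + 3z^2.
Iterating the recurrence: a_0,…,a_{9} = 1, 1, -4, 1, 11, -14, -19, 61, -4, -179.

-179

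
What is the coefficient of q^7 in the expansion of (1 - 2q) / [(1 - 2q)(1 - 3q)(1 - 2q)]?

The denominator gives the recurrence a_n = 7a_(n−1) − 16a_(n−2) + 12a_(n−3) for n ≥ 3; the numerator fixes a_0 = 1, a_1 = 5, a_2 = 19.
Iterating: 1, 5, 19, 65, 211, 665, 2059, 6305, so a_7 = 6305.

6305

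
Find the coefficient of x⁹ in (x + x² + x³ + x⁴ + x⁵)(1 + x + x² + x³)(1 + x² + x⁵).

6

(x + x² + x³ + x⁴ + x⁵) has coefficients 0,1,1,1,1,1 for degrees 0…5.
(1 + x + x² + x³) has coefficients 1,1,1,1,0,0,0,0,0,0 for degrees 0…9.
Finally multiplying by (1 + x² + x⁵), the product of all factors after the first has coefficients 1,1,2,2,1,2,1,1,1,0 for degrees 0…9.
[x⁹] = 1·1 + 1·1 + 1·1 + 1·2 + 1·1 = 6.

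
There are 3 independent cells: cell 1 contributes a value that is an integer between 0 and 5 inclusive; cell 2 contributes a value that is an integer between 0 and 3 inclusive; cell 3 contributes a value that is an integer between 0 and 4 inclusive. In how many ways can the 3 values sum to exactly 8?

14

The generating function for the choices is (1 + z + z² + z³ + z⁴ + z⁵)·(1 + z + z² + z³)·(1 + z + z² + z³ + z⁴); the count is [z⁸].
(1 + z + z² + z³ + z⁴ + z⁵) has coefficients 1,1,1,1,1,1 for degrees 0…5.
(1 + z + z² + z³) has coefficients 1,1,1,1,0,0,0,0,0 for degrees 0…8.
Finally multiplying by (1 + z + z² + z³ + z⁴), the product of all factors after the first has coefficients 1,2,3,4,4,3,2,1,0 for degrees 0…8.
[z⁸] = 1·0 + 1·1 + 1·2 + 1·3 + 1·4 + 1·4 = 14.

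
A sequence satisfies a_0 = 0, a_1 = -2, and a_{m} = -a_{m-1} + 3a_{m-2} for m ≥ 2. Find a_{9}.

-1016

The ordinary generating function has denominator 1 + z - 3z^2.
Iterating the recurrence: a_0,…,a_{9} = 0, -2, 2, -8, 14, -38, 80, -194, 434, -1016.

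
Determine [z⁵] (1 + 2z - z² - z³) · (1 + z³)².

-2

(1 + 2z - z² - z³) has coefficients 1,2,-1,-1 for degrees 0…3.
(1 + z³)² has coefficients 1,0,0,2,0,0 for degrees 0…5.
[z⁵] = 1·0 + 2·0 − 1·2 − 1·0 = -2.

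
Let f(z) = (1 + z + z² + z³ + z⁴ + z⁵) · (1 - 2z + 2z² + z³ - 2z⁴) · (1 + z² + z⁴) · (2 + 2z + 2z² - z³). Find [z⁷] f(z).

(1 + z + z² + z³ + z⁴ + z⁵) has coefficients 1,1,1,1,1,1 for degrees 0…5.
(1 - 2z + 2z² + z³ - 2z⁴) has coefficients 1,-2,2,1,-2,0,0,0 for degrees 0…7.
Multiplying by (1 + z² + z⁴) gives running coefficients 1,-2,3,-1,1,-1,0,1 for degrees 0…7.
Finally multiplying by (2 + 2z + 2z² - z³), the product of all factors after the first has coefficients 2,-2,4,-1,8,-5,1,-1 for degrees 0…7.
[z⁷] = 1·(-1) + 1·1 + 1·(-5) + 1·8 + 1·(-1) + 1·4 = 6.

6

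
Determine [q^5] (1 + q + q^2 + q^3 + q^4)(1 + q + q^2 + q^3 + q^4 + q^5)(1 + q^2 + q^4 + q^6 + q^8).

11

(1 + q + q^2 + q^3 + q^4) has coefficients 1,1,1,1,1 for degrees 0…4.
(1 + q + q^2 + q^3 + q^4 + q^5) has coefficients 1,1,1,1,1,1 for degrees 0…5.
Finally multiplying by (1 + q^2 + q^4 + q^6 + q^8), the product of all factors after the first has coefficients 1,1,2,2,3,3 for degrees 0…5.
[q^5] = 1·3 + 1·3 + 1·2 + 1·2 + 1·1 = 11.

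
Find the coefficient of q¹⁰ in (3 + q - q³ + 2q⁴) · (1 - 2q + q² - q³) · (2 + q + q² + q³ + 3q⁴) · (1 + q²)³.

(3 + q - q³ + 2q⁴) has coefficients 3,1,0,-1,2 for degrees 0…4.
(1 - 2q + q² - q³) has coefficients 1,-2,1,-1,0,0,0,0,0,0,0 for degrees 0…10.
Multiplying by (2 + q + q² + q³ + 3q⁴) gives running coefficients 2,-3,1,-2,1,-6,2,-3,0,0,0 for degrees 0…10.
Finally multiplying by (1 + q²)³, the product of all factors after the first has coefficients 2,-3,7,-11,10,-21,10,-30,10,-29,7 for degrees 0…10.
[q¹⁰] = 3·7 + 1·(-29) − 1·(-30) + 2·10 = 42.

42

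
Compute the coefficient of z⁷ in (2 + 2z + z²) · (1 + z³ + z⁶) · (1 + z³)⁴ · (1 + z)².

71

(2 + 2z + z²) has coefficients 2,2,1 for degrees 0…2.
(1 + z³ + z⁶) has coefficients 1,0,0,1,0,0,1,0 for degrees 0…7.
Multiplying by (1 + z³)⁴ gives running coefficients 1,0,0,5,0,0,11,0 for degrees 0…7.
Finally multiplying by (1 + z)², the product of all factors after the first has coefficients 1,2,1,5,10,5,11,22 for degrees 0…7.
[z⁷] = 2·22 + 2·11 + 1·5 = 71.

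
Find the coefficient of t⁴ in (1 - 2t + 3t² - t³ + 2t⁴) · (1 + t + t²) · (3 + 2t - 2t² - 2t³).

10

(1 - 2t + 3t² - t³ + 2t⁴) has coefficients 1,-2,3,-1,2 for degrees 0…4.
(1 + t + t²) has coefficients 1,1,1,0,0 for degrees 0…4.
Finally multiplying by (3 + 2t - 2t² - 2t³), the product of all factors after the first has coefficients 3,5,3,-2,-4 for degrees 0…4.
[t⁴] = 1·(-4) − 2·(-2) + 3·3 − 1·5 + 2·3 = 10.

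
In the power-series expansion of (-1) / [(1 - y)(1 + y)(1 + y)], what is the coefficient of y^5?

3

The denominator gives the recurrence a_n = −a_(n−1) + a_(n−2) + a_(n−3) for n ≥ 3; the numerator fixes a_0 = -1, a_1 = 1, a_2 = -2.
Iterating: -1, 1, -2, 2, -3, 3, so a_5 = 3.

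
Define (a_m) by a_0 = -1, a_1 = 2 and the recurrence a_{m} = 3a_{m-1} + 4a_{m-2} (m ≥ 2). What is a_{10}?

The ordinary generating function has denominator 1 - 3y - 4y^2.
Iterating the recurrence: a_0,…,a_{10} = -1, 2, 2, 14, 50, 206, 818, 3278, 13106, 52430, 209714.

209714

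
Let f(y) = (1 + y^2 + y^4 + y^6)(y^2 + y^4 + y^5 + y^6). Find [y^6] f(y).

3

(1 + y^2 + y^4 + y^6) has coefficients 1,0,1,0,1,0,1 for degrees 0…6.
(y^2 + y^4 + y^5 + y^6) has coefficients 0,0,1,0,1,1,1 for degrees 0…6.
[y^6] = 1·1 + 1·1 + 1·1 + 1·0 = 3.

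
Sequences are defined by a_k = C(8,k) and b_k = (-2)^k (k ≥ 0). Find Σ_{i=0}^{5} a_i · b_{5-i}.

12

The convolution is the x^5 coefficient of A(x)B(x).
Σ = 1·(-32) + 8·16 + 28·(-8) + 56·4 + 70·(-2) + 56·1 = 12.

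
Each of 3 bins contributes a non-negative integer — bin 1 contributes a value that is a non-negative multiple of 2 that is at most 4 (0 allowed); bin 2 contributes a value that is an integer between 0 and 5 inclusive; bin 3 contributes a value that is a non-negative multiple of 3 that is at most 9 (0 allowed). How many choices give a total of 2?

2

The generating function for the choices is (1 + x² + x⁴)·(1 + x + x² + x³ + x⁴ + x⁵)·(1 + x³ + x⁶ + x⁹); the count is [x²].
(1 + x² + x⁴) has coefficients 1,0,1 for degrees 0…2.
(1 + x + x² + x³ + x⁴ + x⁵) has coefficients 1,1,1 for degrees 0…2.
Finally multiplying by (1 + x³ + x⁶ + x⁹), the product of all factors after the first has coefficients 1,1,1 for degrees 0…2.
[x²] = 1·1 + 1·1 = 2.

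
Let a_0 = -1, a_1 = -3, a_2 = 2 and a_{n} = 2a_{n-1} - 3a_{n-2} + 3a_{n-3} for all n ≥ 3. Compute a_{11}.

-5

The ordinary generating function has denominator 1 - 2z + 3z^2 - 3z^3.
Iterating the recurrence: a_0,…,a_{11} = -1, -3, 2, 10, 5, -14, -13, 31, 59, -14, -112, -5.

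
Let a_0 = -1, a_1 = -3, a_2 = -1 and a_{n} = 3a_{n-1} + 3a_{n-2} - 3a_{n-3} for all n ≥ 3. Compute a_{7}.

The ordinary generating function has denominator 1 - 3q - 3q^2 + 3q^3.
Iterating the recurrence: a_0,…,a_{7} = -1, -3, -1, -9, -21, -87, -297, -1089.

-1089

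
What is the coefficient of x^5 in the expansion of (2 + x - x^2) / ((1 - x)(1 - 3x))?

The denominator gives the recurrence a_n = 4a_(n−1) − 3a_(n−2) for n ≥ 3; the numerator fixes a_0 = 2, a_1 = 9, a_2 = 29.
Iterating: 2, 9, 29, 89, 269, 809, so a_5 = 809.

809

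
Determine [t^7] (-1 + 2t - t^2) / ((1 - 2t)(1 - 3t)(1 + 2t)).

-1660

Partial fractions give a closed form: a_n = (1/4)·2^n + (-4/5)·3^n + (-9/20)·(-2)^n.
At n = 7: a_7 = -1660.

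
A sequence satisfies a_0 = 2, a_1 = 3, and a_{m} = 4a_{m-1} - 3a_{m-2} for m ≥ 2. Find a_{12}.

The ordinary generating function has denominator 1 - 4t + 3t^2.
Iterating the recurrence: a_0,…,a_{12} = 2, 3, 6, 15, 42, 123, 366, 1095, 3282, 9843, 29526, 88575, 265722.

265722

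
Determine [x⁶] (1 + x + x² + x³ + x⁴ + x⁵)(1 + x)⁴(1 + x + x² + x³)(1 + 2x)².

(1 + x + x² + x³ + x⁴ + x⁵) has coefficients 1,1,1,1,1,1 for degrees 0…5.
(1 + x)⁴ has coefficients 1,4,6,4,1,0,0 for degrees 0…6.
Multiplying by (1 + x + x² + x³) gives running coefficients 1,5,11,15,15,11,5 for degrees 0…6.
Finally multiplying by (1 + 2x)², the product of all factors after the first has coefficients 1,9,35,79,119,131,109 for degrees 0…6.
[x⁶] = 1·109 + 1·131 + 1·119 + 1·79 + 1·35 + 1·9 = 482.

482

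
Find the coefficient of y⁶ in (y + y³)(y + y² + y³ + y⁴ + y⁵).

(y + y³) has coefficients 0,1,0,1 for degrees 0…3.
(y + y² + y³ + y⁴ + y⁵) has coefficients 0,1,1,1,1,1,0 for degrees 0…6.
[y⁶] = 1·1 + 1·1 = 2.

2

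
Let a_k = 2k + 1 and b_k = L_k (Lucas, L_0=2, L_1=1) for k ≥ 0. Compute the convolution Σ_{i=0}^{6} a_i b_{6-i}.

178

Write out a_i and b_{6-i} for i = 0,…,6 and sum the products.
Σ = 1·18 + 3·11 + 5·7 + 7·4 + 9·3 + 11·1 + 13·2 = 178.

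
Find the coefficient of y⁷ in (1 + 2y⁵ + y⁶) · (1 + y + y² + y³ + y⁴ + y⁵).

3

(1 + 2y⁵ + y⁶) has coefficients 1,0,0,0,0,2,1 for degrees 0…6.
(1 + y + y² + y³ + y⁴ + y⁵) has coefficients 1,1,1,1,1,1,0,0 for degrees 0…7.
[y⁷] = 1·0 + 2·1 + 1·1 = 3.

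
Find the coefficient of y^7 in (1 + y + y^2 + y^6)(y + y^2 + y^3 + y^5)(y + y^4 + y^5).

6

(1 + y + y^2 + y^6) has coefficients 1,1,1,0,0,0,1 for degrees 0…6.
(y + y^2 + y^3 + y^5) has coefficients 0,1,1,1,0,1,0,0 for degrees 0…7.
Finally multiplying by (y + y^4 + y^5), the product of all factors after the first has coefficients 0,0,1,1,1,1,3,2 for degrees 0…7.
[y^7] = 1·2 + 1·3 + 1·1 + 1·0 = 6.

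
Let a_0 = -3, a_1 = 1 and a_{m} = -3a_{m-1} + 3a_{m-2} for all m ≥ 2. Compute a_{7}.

The ordinary generating function has denominator 1 + 3t - 3t^2.
Iterating the recurrence: a_0,…,a_{7} = -3, 1, -12, 39, -153, 576, -2187, 8289.

8289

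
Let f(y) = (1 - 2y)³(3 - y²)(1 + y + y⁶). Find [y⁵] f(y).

-4

(1 - 2y)³ has coefficients 1,-6,12,-8 for degrees 0…3.
(3 - y²) has coefficients 3,0,-1,0,0,0 for degrees 0…5.
Finally multiplying by (1 + y + y⁶), the product of all factors after the first has coefficients 3,3,-1,-1,0,0 for degrees 0…5.
[y⁵] = 1·0 − 6·0 + 12·(-1) − 8·(-1) = -4.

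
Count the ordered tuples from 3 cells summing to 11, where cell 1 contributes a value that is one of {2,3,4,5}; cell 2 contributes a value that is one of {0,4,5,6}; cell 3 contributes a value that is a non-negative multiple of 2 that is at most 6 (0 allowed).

The generating function for the choices is (q^2 + q^3 + q^4 + q^5)·(1 + q^4 + q^5 + q^6)·(1 + q^2 + q^4 + q^6); the count is [q^11].
(q^2 + q^3 + q^4 + q^5) has coefficients 0,0,1,1,1,1 for degrees 0…5.
(1 + q^4 + q^5 + q^6) has coefficients 1,0,0,0,1,1,1,0,0,0,0,0 for degrees 0…11.
Finally multiplying by (1 + q^2 + q^4 + q^6), the product of all factors after the first has coefficients 1,0,1,0,2,1,3,1,2,1,2,1 for degrees 0…11.
[q^11] = 1·1 + 1·2 + 1·1 + 1·3 = 7.

7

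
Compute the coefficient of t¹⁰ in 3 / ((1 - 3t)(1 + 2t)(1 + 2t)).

The denominator gives the recurrence a_n = −a_(n−1) + 8a_(n−2) + 12a_(n−3) for n ≥ 3; the numerator fixes a_0 = 3, a_1 = -3, a_2 = 27.
Iterating: 3, -3, 27, -15, 195, 9, 1371, 1041, 10035, 14745, 78027, so a_10 = 78027.

78027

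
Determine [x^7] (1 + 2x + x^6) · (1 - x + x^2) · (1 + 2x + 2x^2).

(1 + 2x + x^6) has coefficients 1,2,0,0,0,0,1 for degrees 0…6.
(1 - x + x^2) has coefficients 1,-1,1,0,0,0,0,0 for degrees 0…7.
Finally multiplying by (1 + 2x + 2x^2), the product of all factors after the first has coefficients 1,1,1,0,2,0,0,0 for degrees 0…7.
[x^7] = 1·0 + 2·0 + 1·1 = 1.

1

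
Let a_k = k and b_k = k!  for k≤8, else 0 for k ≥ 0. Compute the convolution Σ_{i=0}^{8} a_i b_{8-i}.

6993

This is [x^8] in the product of the two ordinary generating functions.
Σ = 0·40320 + 1·5040 + 2·720 + 3·120 + 4·24 + 5·6 + 6·2 + 7·1 + 8·1 = 6993.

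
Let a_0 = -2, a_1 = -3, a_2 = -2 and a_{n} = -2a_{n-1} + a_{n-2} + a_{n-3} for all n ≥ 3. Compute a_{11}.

527

The ordinary generating function has denominator 1 + 2y - y^2 - y^3.
Iterating the recurrence: a_0,…,a_{11} = -2, -3, -2, -1, -3, 3, -10, 20, -47, 104, -235, 527.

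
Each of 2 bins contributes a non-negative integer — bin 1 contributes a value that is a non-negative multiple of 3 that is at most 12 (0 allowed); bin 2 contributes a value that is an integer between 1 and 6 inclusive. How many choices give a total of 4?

2

The generating function for the choices is (1 + x³ + x⁶ + x⁹ + x¹²)·(x + x² + x³ + x⁴ + x⁵ + x⁶); the count is [x⁴].
(1 + x³ + x⁶ + x⁹ + x¹²) has coefficients 1,0,0,1,0 for degrees 0…4.
(x + x² + x³ + x⁴ + x⁵ + x⁶) has coefficients 0,1,1,1,1 for degrees 0…4.
[x⁴] = 1·1 + 1·1 = 2.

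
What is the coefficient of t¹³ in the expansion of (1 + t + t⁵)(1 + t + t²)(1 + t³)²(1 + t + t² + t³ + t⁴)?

8

(1 + t + t⁵) has coefficients 1,1,0,0,0,1 for degrees 0…5.
(1 + t + t²) has coefficients 1,1,1,0,0,0,0,0,0,0,0,0,0,0 for degrees 0…13.
Multiplying by (1 + t³)² gives running coefficients 1,1,1,2,2,2,1,1,1,0,0,0,0,0 for degrees 0…13.
Finally multiplying by (1 + t + t² + t³ + t⁴), the product of all factors after the first has coefficients 1,2,3,5,7,8,8,8,7,5,3,2,1,0 for degrees 0…13.
[t¹³] = 1·0 + 1·1 + 1·7 = 8.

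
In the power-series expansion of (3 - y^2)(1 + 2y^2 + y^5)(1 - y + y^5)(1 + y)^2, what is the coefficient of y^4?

(3 - y^2) has coefficients 3,0,-1 for degrees 0…2.
(1 + 2y^2 + y^5) has coefficients 1,0,2,0,0 for degrees 0…4.
Multiplying by (1 - y + y^5) gives running coefficients 1,-1,2,-2,0 for degrees 0…4.
Finally multiplying by (1 + y)^2, the product of all factors after the first has coefficients 1,1,1,1,-2 for degrees 0…4.
[y^4] = 3·(-2) − 1·1 = -7.

-7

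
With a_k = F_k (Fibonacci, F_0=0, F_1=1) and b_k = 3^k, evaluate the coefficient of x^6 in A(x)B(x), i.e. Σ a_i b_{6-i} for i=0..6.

428

The convolution is the x^6 coefficient of A(x)B(x).
Σ = 0·729 + 1·243 + 1·81 + 2·27 + 3·9 + 5·3 + 8·1 = 428.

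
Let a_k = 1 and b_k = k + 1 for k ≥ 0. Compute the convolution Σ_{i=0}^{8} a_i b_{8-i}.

The convolution is the x^8 coefficient of A(x)B(x).
Σ = 1·9 + 1·8 + 1·7 + 1·6 + 1·5 + 1·4 + 1·3 + 1·2 + 1·1 = 45.

45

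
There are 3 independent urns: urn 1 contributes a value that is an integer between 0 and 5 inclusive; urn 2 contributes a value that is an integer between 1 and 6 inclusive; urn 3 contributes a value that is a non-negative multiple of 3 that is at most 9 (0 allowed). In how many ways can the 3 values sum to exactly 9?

12

The generating function for the choices is (1 + z + z^2 + z^3 + z^4 + z^5)·(z + z^2 + z^3 + z^4 + z^5 + z^6)·(1 + z^3 + z^6 + z^9); the count is [z^9].
(1 + z + z^2 + z^3 + z^4 + z^5) has coefficients 1,1,1,1,1,1 for degrees 0…5.
(z + z^2 + z^3 + z^4 + z^5 + z^6) has coefficients 0,1,1,1,1,1,1,0,0,0 for degrees 0…9.
Finally multiplying by (1 + z^3 + z^6 + z^9), the product of all factors after the first has coefficients 0,1,1,1,2,2,2,2,2,2 for degrees 0…9.
[z^9] = 1·2 + 1·2 + 1·2 + 1·2 + 1·2 + 1·2 = 12.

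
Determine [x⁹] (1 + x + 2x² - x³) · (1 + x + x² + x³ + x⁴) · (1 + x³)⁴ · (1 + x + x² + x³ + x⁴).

(1 + x + 2x² - x³) has coefficients 1,1,2,-1 for degrees 0…3.
(1 + x + x² + x³ + x⁴) has coefficients 1,1,1,1,1,0,0,0,0,0 for degrees 0…9.
Multiplying by (1 + x³)⁴ gives running coefficients 1,1,1,5,5,4,10,10,6,10 for degrees 0…9.
Finally multiplying by (1 + x + x² + x³ + x⁴), the product of all factors after the first has coefficients 1,2,3,8,13,16,25,34,35,40 for degrees 0…9.
[x⁹] = 1·40 + 1·35 + 2·34 − 1·25 = 118.

118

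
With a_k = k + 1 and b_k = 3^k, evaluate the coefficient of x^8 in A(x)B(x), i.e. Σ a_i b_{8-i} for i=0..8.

14757

The convolution is the t^8 coefficient of A(t)B(t).
Σ = 1·6561 + 2·2187 + 3·729 + 4·243 + 5·81 + 6·27 + 7·9 + 8·3 + 9·1 = 14757.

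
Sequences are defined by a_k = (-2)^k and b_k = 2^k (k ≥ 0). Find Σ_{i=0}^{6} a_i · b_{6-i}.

This is [x^6] in the product of the two ordinary generating functions.
Σ = 1·64 − 2·32 + 4·16 − 8·8 + 16·4 − 32·2 + 64·1 = 64.

64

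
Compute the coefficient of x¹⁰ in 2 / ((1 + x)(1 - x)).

Partial fractions give a closed form: a_n = (1)·(-1)^n + (1)·1^n.
At n = 10: a_10 = 2.

2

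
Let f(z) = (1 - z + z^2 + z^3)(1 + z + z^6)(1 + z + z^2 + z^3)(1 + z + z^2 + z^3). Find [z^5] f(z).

(1 - z + z^2 + z^3) has coefficients 1,-1,1,1 for degrees 0…3.
(1 + z + z^6) has coefficients 1,1,0,0,0,0 for degrees 0…5.
Multiplying by (1 + z + z^2 + z^3) gives running coefficients 1,2,2,2,1,0 for degrees 0…5.
Finally multiplying by (1 + z + z^2 + z^3), the product of all factors after the first has coefficients 1,3,5,7,7,5 for degrees 0…5.
[z^5] = 1·5 − 1·7 + 1·7 + 1·5 = 10.

10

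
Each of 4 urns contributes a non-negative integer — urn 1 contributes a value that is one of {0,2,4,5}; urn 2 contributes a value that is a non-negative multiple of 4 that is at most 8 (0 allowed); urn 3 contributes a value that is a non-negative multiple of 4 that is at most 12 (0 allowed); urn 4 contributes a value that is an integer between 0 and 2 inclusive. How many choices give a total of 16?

The generating function for the choices is (1 + t^2 + t^4 + t^5)·(1 + t^4 + t^8)·(1 + t^4 + t^8 + t^12)·(1 + t + t^2); the count is [t^16].
(1 + t^2 + t^4 + t^5) has coefficients 1,0,1,0,1,1 for degrees 0…5.
(1 + t^4 + t^8) has coefficients 1,0,0,0,1,0,0,0,1,0,0,0,0,0,0,0,0 for degrees 0…16.
Multiplying by (1 + t^4 + t^8 + t^12) gives running coefficients 1,0,0,0,2,0,0,0,3,0,0,0,3,0,0,0,2 for degrees 0…16.
Finally multiplying by (1 + t + t^2), the product of all factors after the first has coefficients 1,1,1,0,2,2,2,0,3,3,3,0,3,3,3,0,2 for degrees 0…16.
[t^16] = 1·2 + 1·3 + 1·3 + 1·0 = 8.

8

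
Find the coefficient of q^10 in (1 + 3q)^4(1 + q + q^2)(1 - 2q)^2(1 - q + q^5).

-87

(1 + 3q)^4 has coefficients 1,12,54,108,81 for degrees 0…4.
(1 + q + q^2) has coefficients 1,1,1,0,0,0,0,0,0,0,0 for degrees 0…10.
Multiplying by (1 - 2q)^2 gives running coefficients 1,-3,1,0,4,0,0,0,0,0,0 for degrees 0…10.
Finally multiplying by (1 - q + q^5), the product of all factors after the first has coefficients 1,-4,4,-1,4,-3,-3,1,0,4,0 for degrees 0…10.
[q^10] = 1·0 + 12·4 + 54·0 + 108·1 + 81·(-3) = -87.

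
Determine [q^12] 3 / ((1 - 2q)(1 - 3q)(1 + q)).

3570843

The denominator gives the recurrence a_n = 4a_(n−1) − a_(n−2) − 6a_(n−3) for n ≥ 3; the numerator fixes a_0 = 3, a_1 = 12, a_2 = 45.
Iterating: 3, 12, 45, 150, 483, 1512, 4665, 14250, 43263, 130812, 394485, 1187550, 3570843, so a_12 = 3570843.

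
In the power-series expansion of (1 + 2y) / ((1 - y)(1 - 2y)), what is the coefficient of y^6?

Partial fractions give a closed form: a_n = (-3)·1^n + (4)·2^n.
At n = 6: a_6 = 253.

253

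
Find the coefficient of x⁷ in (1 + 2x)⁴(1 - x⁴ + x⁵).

(1 + 2x)⁴ has coefficients 1,8,24,32,16 for degrees 0…4.
(1 - x⁴ + x⁵) has coefficients 1,0,0,0,-1,1,0,0 for degrees 0…7.
[x⁷] = 1·0 + 8·0 + 24·1 + 32·(-1) + 16·0 = -8.

-8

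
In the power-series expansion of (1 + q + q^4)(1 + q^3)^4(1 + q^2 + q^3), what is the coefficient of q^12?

15

(1 + q + q^4) has coefficients 1,1,0,0,1 for degrees 0…4.
(1 + q^3)^4 has coefficients 1,0,0,4,0,0,6,0,0,4,0,0,1 for degrees 0…12.
Finally multiplying by (1 + q^2 + q^3), the product of all factors after the first has coefficients 1,0,1,5,0,4,10,0,6,10,0,4,5 for degrees 0…12.
[q^12] = 1·5 + 1·4 + 1·6 = 15.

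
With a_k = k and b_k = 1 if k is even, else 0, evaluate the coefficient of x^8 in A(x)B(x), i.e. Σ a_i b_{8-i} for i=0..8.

The convolution is the t^8 coefficient of A(t)B(t).
Σ = 0·1 + 1·0 + 2·1 + 3·0 + 4·1 + 5·0 + 6·1 + 7·0 + 8·1 = 20.

20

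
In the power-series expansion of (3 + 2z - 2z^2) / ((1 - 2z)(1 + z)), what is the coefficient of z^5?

The denominator gives the recurrence a_n = a_(n−1) + 2a_(n−2) for n ≥ 3; the numerator fixes a_0 = 3, a_1 = 5, a_2 = 9.
Iterating: 3, 5, 9, 19, 37, 75, so a_5 = 75.

75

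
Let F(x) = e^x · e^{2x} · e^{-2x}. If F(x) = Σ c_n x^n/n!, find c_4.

The EGF product rule gives c_4 = Σ_{k_1+k_2+k_3=4} C(4; k_1,k_2,k_3) · ∏ g_i(k_i), where e^x gives (1)^k; e^{2x} gives (2)^k; e^{-2x} gives (-2)^k.
g_1(k) for k = 0…4: 1, 1, 1, 1, 1.
g_2(k) for k = 0…4: 1, 2, 4, 8, 16.
g_3(k) for k = 0…4: 1, -2, 4, -8, 16.
First combine the last two factors: h(k) = Σ_j C(k,j)·g_2(j)·g_3(k−j) for k = 0…4: 1, 0, 0, 0, 0.
c_4 = Σ_k C(4,k)·g_1(k)·h(4−k) = 1·1·1 = 1.

1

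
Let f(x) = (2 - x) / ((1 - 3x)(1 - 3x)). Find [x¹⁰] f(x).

The denominator gives the recurrence a_n = 6a_(n−1) − 9a_(n−2) for n ≥ 2; the numerator fixes a_0 = 2, a_1 = 11.
Iterating: 2, 11, 48, 189, 702, 2511, 8748, 29889, 100602, 334611, 1102248, so a_10 = 1102248.

1102248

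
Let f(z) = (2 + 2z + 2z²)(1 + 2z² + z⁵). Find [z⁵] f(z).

(2 + 2z + 2z²) has coefficients 2,2,2 for degrees 0…2.
(1 + 2z² + z⁵) has coefficients 1,0,2,0,0,1 for degrees 0…5.
[z⁵] = 2·1 + 2·0 + 2·0 = 2.

2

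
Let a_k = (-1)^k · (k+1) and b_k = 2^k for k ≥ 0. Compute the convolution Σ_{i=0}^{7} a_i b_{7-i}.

54

This is [x^7] in the product of the two ordinary generating functions.
Σ = 1·128 − 2·64 + 3·32 − 4·16 + 5·8 − 6·4 + 7·2 − 8·1 = 54.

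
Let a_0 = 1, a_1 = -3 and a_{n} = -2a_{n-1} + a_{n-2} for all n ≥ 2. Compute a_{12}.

47321

The ordinary generating function has denominator 1 + 2y - y^2.
Iterating the recurrence: a_0,…,a_{12} = 1, -3, 7, -17, 41, -99, 239, -577, 1393, -3363, 8119, -19601, 47321.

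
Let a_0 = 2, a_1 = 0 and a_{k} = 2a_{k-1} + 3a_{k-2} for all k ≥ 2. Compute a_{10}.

The ordinary generating function has denominator 1 - 2z - 3z^2.
Iterating the recurrence: a_0,…,a_{10} = 2, 0, 6, 12, 42, 120, 366, 1092, 3282, 9840, 29526.

29526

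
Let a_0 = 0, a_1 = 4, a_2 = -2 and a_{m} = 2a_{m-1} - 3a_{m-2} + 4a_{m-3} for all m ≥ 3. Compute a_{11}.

The ordinary generating function has denominator 1 - 2z + 3z^2 - 4z^3.
Iterating the recurrence: a_0,…,a_{11} = 0, 4, -2, -16, -10, 20, 6, -88, -114, 60, 110, -416.

-416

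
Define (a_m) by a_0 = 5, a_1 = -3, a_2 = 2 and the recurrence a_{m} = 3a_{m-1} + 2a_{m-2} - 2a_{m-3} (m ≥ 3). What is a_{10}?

The ordinary generating function has denominator 1 - 3y - 2y^2 + 2y^3.
Iterating the recurrence: a_0,…,a_{10} = 5, -3, 2, -10, -20, -84, -272, -944, -3208, -10968, -37432.

-37432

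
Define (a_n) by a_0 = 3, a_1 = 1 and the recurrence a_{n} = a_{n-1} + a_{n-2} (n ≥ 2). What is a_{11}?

254

The ordinary generating function has denominator 1 - t - t^2.
Iterating the recurrence: a_0,…,a_{11} = 3, 1, 4, 5, 9, 14, 23, 37, 60, 97, 157, 254.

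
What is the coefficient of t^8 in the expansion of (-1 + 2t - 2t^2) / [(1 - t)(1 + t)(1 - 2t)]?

-171

Partial fractions give a closed form: a_n = (1/2)·1^n + (-5/6)·(-1)^n + (-2/3)·2^n.
At n = 8: a_8 = -171.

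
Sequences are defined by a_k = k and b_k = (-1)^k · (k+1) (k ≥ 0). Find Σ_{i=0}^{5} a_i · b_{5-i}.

The convolution is the t^5 coefficient of A(t)B(t).
Σ = 0·(-6) + 1·5 + 2·(-4) + 3·3 + 4·(-2) + 5·1 = 3.

3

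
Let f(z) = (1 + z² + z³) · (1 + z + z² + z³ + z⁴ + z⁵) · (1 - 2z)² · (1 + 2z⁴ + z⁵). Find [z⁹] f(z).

9

(1 + z² + z³) has coefficients 1,0,1,1 for degrees 0…3.
(1 + z + z² + z³ + z⁴ + z⁵) has coefficients 1,1,1,1,1,1,0,0,0,0 for degrees 0…9.
Multiplying by (1 - 2z)² gives running coefficients 1,-3,1,1,1,1,0,4,0,0 for degrees 0…9.
Finally multiplying by (1 + 2z⁴ + z⁵), the product of all factors after the first has coefficients 1,-3,1,1,3,-4,-1,7,3,3 for degrees 0…9.
[z⁹] = 1·3 + 1·7 + 1·(-1) = 9.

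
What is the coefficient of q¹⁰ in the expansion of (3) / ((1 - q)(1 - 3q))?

265719

Partial fractions give a closed form: a_n = (-3/2)·1^n + (9/2)·3^n.
At n = 10: a_10 = 265719.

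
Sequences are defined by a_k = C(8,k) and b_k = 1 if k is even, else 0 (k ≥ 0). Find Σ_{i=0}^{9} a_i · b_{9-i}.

The convolution is the x^9 coefficient of A(x)B(x).
Σ = 1·0 + 8·1 + 28·0 + 56·1 + 70·0 + 56·1 + 28·0 + 8·1 + 1·0 + 0·1 = 128.

128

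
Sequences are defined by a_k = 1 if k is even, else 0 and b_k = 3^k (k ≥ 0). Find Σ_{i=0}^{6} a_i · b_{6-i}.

This is [x^6] in the product of the two ordinary generating functions.
Σ = 1·729 + 0·243 + 1·81 + 0·27 + 1·9 + 0·3 + 1·1 = 820.

820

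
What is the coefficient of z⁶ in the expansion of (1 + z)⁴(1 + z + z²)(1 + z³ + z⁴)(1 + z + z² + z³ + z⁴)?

(1 + z)⁴ has coefficients 1,4,6,4,1 for degrees 0…4.
(1 + z + z²) has coefficients 1,1,1,0,0,0,0 for degrees 0…6.
Multiplying by (1 + z³ + z⁴) gives running coefficients 1,1,1,1,2,2,1 for degrees 0…6.
Finally multiplying by (1 + z + z² + z³ + z⁴), the product of all factors after the first has coefficients 1,2,3,4,6,7,7 for degrees 0…6.
[z⁶] = 1·7 + 4·7 + 6·6 + 4·4 + 1·3 = 90.

90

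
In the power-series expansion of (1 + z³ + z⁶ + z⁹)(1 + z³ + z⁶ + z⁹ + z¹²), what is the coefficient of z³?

2

(1 + z³ + z⁶ + z⁹) has coefficients 1,0,0,1 for degrees 0…3.
(1 + z³ + z⁶ + z⁹ + z¹²) has coefficients 1,0,0,1 for degrees 0…3.
[z³] = 1·1 + 1·1 = 2.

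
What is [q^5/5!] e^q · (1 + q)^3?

The EGF product rule gives c_5 = Σ_{k_1+k_2=5} C(5; k_1,k_2) · ∏ g_i(k_i), where e^q gives (1)^k; (1+q)^3 gives the falling factorial (3)_k.
g_1(k) for k = 0…5: 1, 1, 1, 1, 1, 1.
g_2(k) for k = 0…5: 1, 3, 6, 6, 0, 0.
c_5 = Σ_k C(5,k)·g_1(k)·g_2(5−k) = 10·1·6 + 10·1·6 + 5·1·3 + 1·1·1 = 60 + 60 + 15 + 1 = 136.

136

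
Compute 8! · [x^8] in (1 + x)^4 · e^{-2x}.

The EGF product rule gives c_8 = Σ_{k_1+k_2=8} C(8; k_1,k_2) · ∏ g_i(k_i), where (1+x)^4 gives the falling factorial (4)_k; e^{-2x} gives (-2)^k.
g_1(k) for k = 0…8: 1, 4, 12, 24, 24, 0, 0, 0, 0.
g_2(k) for k = 0…8: 1, -2, 4, -8, 16, -32, 64, -128, 256.
c_8 = Σ_k C(8,k)·g_1(k)·g_2(8−k) = 1·1·256 + 8·4·(-128) + 28·12·64 + 56·24·(-32) + 70·24·16 = 256 − 4096 + 21504 − 43008 + 26880 = 1536.

1536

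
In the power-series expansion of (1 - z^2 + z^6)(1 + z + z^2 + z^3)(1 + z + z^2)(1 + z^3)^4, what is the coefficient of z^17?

16

(1 - z^2 + z^6) has coefficients 1,0,-1,0,0,0,1 for degrees 0…6.
(1 + z + z^2 + z^3) has coefficients 1,1,1,1,0,0,0,0,0,0,0,0,0,0,0,0,0,0 for degrees 0…17.
Multiplying by (1 + z + z^2) gives running coefficients 1,2,3,3,2,1,0,0,0,0,0,0,0,0,0,0,0,0 for degrees 0…17.
Finally multiplying by (1 + z^3)^4, the product of all factors after the first has coefficients 1,2,3,7,10,13,18,20,22,22,20,18,13,10,7,3,2,1 for degrees 0…17.
[z^17] = 1·1 − 1·3 + 1·18 = 16.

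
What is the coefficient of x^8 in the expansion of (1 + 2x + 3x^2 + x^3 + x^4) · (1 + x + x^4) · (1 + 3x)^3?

(1 + 2x + 3x^2 + x^3 + x^4) has coefficients 1,2,3,1,1 for degrees 0…4.
(1 + x + x^4) has coefficients 1,1,0,0,1,0,0,0,0 for degrees 0…8.
Finally multiplying by (1 + 3x)^3, the product of all factors after the first has coefficients 1,10,36,54,28,9,27,27,0 for degrees 0…8.
[x^8] = 1·0 + 2·27 + 3·27 + 1·9 + 1·28 = 172.

172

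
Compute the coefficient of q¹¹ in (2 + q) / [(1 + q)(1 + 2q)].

-6143

The denominator gives the recurrence a_n = −3a_(n−1) − 2a_(n−2) for n ≥ 3; the numerator fixes a_0 = 2, a_1 = -5, a_2 = 11.
Iterating: 2, -5, 11, -23, 47, -95, 191, -383, 767, -1535, 3071, -6143, so a_11 = -6143.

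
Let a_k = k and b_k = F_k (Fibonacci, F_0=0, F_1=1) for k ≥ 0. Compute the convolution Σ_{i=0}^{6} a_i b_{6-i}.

26

The convolution is the x^6 coefficient of A(x)B(x).
Σ = 0·8 + 1·5 + 2·3 + 3·2 + 4·1 + 5·1 + 6·0 = 26.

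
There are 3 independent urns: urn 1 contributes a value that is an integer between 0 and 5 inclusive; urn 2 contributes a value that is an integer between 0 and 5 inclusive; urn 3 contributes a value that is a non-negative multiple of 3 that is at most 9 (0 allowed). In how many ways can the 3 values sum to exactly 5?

9

The generating function for the choices is (1 + t + t^2 + t^3 + t^4 + t^5)·(1 + t + t^2 + t^3 + t^4 + t^5)·(1 + t^3 + t^6 + t^9); the count is [t^5].
(1 + t + t^2 + t^3 + t^4 + t^5) has coefficients 1,1,1,1,1,1 for degrees 0…5.
(1 + t + t^2 + t^3 + t^4 + t^5) has coefficients 1,1,1,1,1,1 for degrees 0…5.
Finally multiplying by (1 + t^3 + t^6 + t^9), the product of all factors after the first has coefficients 1,1,1,2,2,2 for degrees 0…5.
[t^5] = 1·2 + 1·2 + 1·2 + 1·1 + 1·1 + 1·1 = 9.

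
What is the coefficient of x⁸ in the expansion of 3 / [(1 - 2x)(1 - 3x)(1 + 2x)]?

The denominator gives the recurrence a_n = 3a_(n−1) + 4a_(n−2) − 12a_(n−3) for n ≥ 3; the numerator fixes a_0 = 3, a_1 = 9, a_2 = 39.
Iterating: 3, 9, 39, 117, 399, 1197, 3783, 11349, 34815, so a_8 = 34815.

34815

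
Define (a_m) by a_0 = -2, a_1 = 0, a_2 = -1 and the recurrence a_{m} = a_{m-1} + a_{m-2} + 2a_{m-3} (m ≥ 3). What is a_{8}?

-109

The ordinary generating function has denominator 1 - q - q^2 - 2q^3.
Iterating the recurrence: a_0,…,a_{8} = -2, 0, -1, -5, -6, -13, -29, -54, -109.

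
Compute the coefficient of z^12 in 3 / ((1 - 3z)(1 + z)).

The denominator gives the recurrence a_n = 2a_(n−1) + 3a_(n−2) for n ≥ 2; the numerator fixes a_0 = 3, a_1 = 6.
Iterating: 3, 6, 21, 60, 183, 546, 1641, 4920, 14763, 44286, 132861, 398580, 1195743, so a_12 = 1195743.

1195743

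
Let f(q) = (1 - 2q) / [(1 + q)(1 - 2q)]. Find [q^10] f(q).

1

The denominator gives the recurrence a_n = a_(n−1) + 2a_(n−2) for n ≥ 2; the numerator fixes a_0 = 1, a_1 = -1.
Iterating: 1, -1, 1, -1, 1, -1, 1, -1, 1, -1, 1, so a_10 = 1.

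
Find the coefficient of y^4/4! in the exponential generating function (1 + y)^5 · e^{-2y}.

The EGF product rule gives c_4 = Σ_{k_1+k_2=4} C(4; k_1,k_2) · ∏ g_i(k_i), where (1+y)^5 gives the falling factorial (5)_k; e^{-2y} gives (-2)^k.
g_1(k) for k = 0…4: 1, 5, 20, 60, 120.
g_2(k) for k = 0…4: 1, -2, 4, -8, 16.
c_4 = Σ_k C(4,k)·g_1(k)·g_2(4−k) = 1·1·16 + 4·5·(-8) + 6·20·4 + 4·60·(-2) + 1·120·1 = 16 − 160 + 480 − 480 + 120 = -24.

-24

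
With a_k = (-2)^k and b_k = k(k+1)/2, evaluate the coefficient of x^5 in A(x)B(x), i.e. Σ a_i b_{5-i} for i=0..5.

11

The convolution is the x^5 coefficient of A(x)B(x).
Σ = 1·15 − 2·10 + 4·6 − 8·3 + 16·1 − 32·0 = 11.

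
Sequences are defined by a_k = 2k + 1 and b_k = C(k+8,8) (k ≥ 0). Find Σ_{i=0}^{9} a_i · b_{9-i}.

This is [x^9] in the product of the two ordinary generating functions.
Σ = 1·24310 + 3·12870 + 5·6435 + 7·3003 + 9·1287 + 11·495 + 13·165 + 15·45 + 17·9 + 19·1 = 136136.

136136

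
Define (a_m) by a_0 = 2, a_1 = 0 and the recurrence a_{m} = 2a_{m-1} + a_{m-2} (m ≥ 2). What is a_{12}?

11482

The ordinary generating function has denominator 1 - 2z - z^2.
Iterating the recurrence: a_0,…,a_{12} = 2, 0, 2, 4, 10, 24, 58, 140, 338, 816, 1970, 4756, 11482.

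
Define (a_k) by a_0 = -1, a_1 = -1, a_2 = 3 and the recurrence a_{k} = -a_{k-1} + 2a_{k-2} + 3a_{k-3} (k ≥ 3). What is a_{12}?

The ordinary generating function has denominator 1 + z - 2z^2 - 3z^3.
Iterating the recurrence: a_0,…,a_{12} = -1, -1, 3, -8, 11, -18, 16, -19, -3, 13, -76, 93, -206.

-206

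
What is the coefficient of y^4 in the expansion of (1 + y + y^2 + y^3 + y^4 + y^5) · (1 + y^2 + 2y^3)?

4

(1 + y + y^2 + y^3 + y^4 + y^5) has coefficients 1,1,1,1,1 for degrees 0…4.
(1 + y^2 + 2y^3) has coefficients 1,0,1,2,0 for degrees 0…4.
[y^4] = 1·0 + 1·2 + 1·1 + 1·0 + 1·1 = 4.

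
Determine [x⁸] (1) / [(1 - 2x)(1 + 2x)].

256

The denominator gives the recurrence a_n = 4a_(n−2) for n ≥ 3; the numerator fixes a_0 = 1, a_1 = 0, a_2 = 4.
Iterating: 1, 0, 4, 0, 16, 0, 64, 0, 256, so a_8 = 256.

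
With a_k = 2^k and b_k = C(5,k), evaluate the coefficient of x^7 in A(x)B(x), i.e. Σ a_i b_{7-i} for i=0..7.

972

The convolution is the x^7 coefficient of A(x)B(x).
Σ = 1·0 + 2·0 + 4·1 + 8·5 + 16·10 + 32·10 + 64·5 + 128·1 = 972.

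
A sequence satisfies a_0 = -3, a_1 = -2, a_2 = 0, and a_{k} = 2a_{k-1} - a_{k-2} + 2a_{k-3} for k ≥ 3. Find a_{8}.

The ordinary generating function has denominator 1 - 2y + y^2 - 2y^3.
Iterating the recurrence: a_0,…,a_{8} = -3, -2, 0, -4, -12, -20, -36, -76, -156.

-156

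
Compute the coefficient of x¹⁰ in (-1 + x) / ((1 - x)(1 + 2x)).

-1024

Partial fractions give a closed form: a_n = (-1)·(-2)^n.
At n = 10: a_10 = -1024.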